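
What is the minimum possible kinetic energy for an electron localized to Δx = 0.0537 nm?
3.303 eV

Localizing a particle requires giving it sufficient momentum uncertainty:

1. From uncertainty principle: Δp ≥ ℏ/(2Δx)
   Δp_min = (1.055e-34 J·s) / (2 × 5.370e-11 m)
   Δp_min = 9.819e-25 kg·m/s

2. This momentum uncertainty corresponds to kinetic energy:
   KE ≈ (Δp)²/(2m) = (9.819e-25)²/(2 × 9.109e-31 kg)
   KE = 5.292e-19 J = 3.303 eV

Tighter localization requires more energy.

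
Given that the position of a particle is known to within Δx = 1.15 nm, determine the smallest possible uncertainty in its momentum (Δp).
4.585 × 10^-26 kg·m/s

Using the Heisenberg uncertainty principle:
ΔxΔp ≥ ℏ/2

The minimum uncertainty in momentum is:
Δp_min = ℏ/(2Δx)
Δp_min = (1.055e-34 J·s) / (2 × 1.150e-09 m)
Δp_min = 4.585e-26 kg·m/s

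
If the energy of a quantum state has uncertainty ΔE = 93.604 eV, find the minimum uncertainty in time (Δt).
3.516 as

Using the energy-time uncertainty principle:
ΔEΔt ≥ ℏ/2

The minimum uncertainty in time is:
Δt_min = ℏ/(2ΔE)
Δt_min = (1.055e-34 J·s) / (2 × 1.500e-17 J)
Δt_min = 3.516e-18 s = 3.516 as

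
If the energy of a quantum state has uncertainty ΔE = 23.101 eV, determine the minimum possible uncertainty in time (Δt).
14.246 as

Using the energy-time uncertainty principle:
ΔEΔt ≥ ℏ/2

The minimum uncertainty in time is:
Δt_min = ℏ/(2ΔE)
Δt_min = (1.055e-34 J·s) / (2 × 3.701e-18 J)
Δt_min = 1.425e-17 s = 14.246 as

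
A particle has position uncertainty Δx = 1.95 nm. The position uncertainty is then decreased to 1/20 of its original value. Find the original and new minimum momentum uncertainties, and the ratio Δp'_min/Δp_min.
Original Δp_min = 2.704 × 10^-26 kg·m/s; new Δp'_min = 5.408 × 10^-25 kg·m/s; ratio Δp'_min/Δp_min = 20.

From the uncertainty principle ΔxΔp ≥ ℏ/2, the minimum momentum uncertainty is Δp_min = ℏ/(2Δx).

Original (Δx = 1.95 nm = 1.950e-09 m):
Δp_min = (1.055e-34 J·s)/(2 × 1.950e-09 m) = 2.704e-26 kg·m/s

When Δx → (1/20)Δx:
Δp'_min = ℏ/(2 × (1/20)Δx) = 20 × ℏ/(2Δx) = 20 × Δp_min
Δp'_min = 20 × 2.704e-26 kg·m/s = 5.408e-25 kg·m/s

Since Δp_min ∝ 1/Δx, when Δx is decreased to 1/20 of its original value, Δp_min increases to 20 times its original value.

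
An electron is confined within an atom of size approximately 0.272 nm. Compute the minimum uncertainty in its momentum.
1.939 × 10^-25 kg·m/s

Using the Heisenberg uncertainty principle:
ΔxΔp ≥ ℏ/2

With Δx ≈ L = 2.720e-10 m (the confinement size):
Δp_min = ℏ/(2Δx)
Δp_min = (1.055e-34 J·s) / (2 × 2.720e-10 m)
Δp_min = 1.939e-25 kg·m/s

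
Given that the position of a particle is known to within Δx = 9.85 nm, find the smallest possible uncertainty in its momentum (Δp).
5.353 × 10^-27 kg·m/s

Using the Heisenberg uncertainty principle:
ΔxΔp ≥ ℏ/2

The minimum uncertainty in momentum is:
Δp_min = ℏ/(2Δx)
Δp_min = (1.055e-34 J·s) / (2 × 9.850e-09 m)
Δp_min = 5.353e-27 kg·m/s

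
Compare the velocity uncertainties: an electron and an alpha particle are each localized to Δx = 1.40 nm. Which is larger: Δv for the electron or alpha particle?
The electron has the larger minimum velocity uncertainty, by a ratio of 7294.3.

For both particles, Δp_min = ℏ/(2Δx) = 3.766e-26 kg·m/s (same for both).

The velocity uncertainty is Δv = Δp/m:
- electron: Δv = 3.766e-26 / 9.109e-31 = 4.135e+04 m/s = 41.346 km/s
- alpha particle: Δv = 3.766e-26 / 6.645e-27 = 5.668e+00 m/s = 5.668 m/s

Ratio: 4.135e+04 / 5.668e+00 = 7294.3

The lighter particle has larger velocity uncertainty because Δv ∝ 1/m.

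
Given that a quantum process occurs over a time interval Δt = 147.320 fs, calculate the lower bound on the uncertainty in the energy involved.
2.234 meV

Using the energy-time uncertainty principle:
ΔEΔt ≥ ℏ/2

The minimum uncertainty in energy is:
ΔE_min = ℏ/(2Δt)
ΔE_min = (1.055e-34 J·s) / (2 × 1.473e-13 s)
ΔE_min = 3.579e-22 J = 2.234 meV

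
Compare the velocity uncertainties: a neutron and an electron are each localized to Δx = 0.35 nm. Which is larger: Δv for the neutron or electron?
The electron has the larger minimum velocity uncertainty, by a ratio of 1838.7.

For both particles, Δp_min = ℏ/(2Δx) = 1.507e-25 kg·m/s (same for both).

The velocity uncertainty is Δv = Δp/m:
- neutron: Δv = 1.507e-25 / 1.675e-27 = 8.995e+01 m/s = 89.946 m/s
- electron: Δv = 1.507e-25 / 9.109e-31 = 1.654e+05 m/s = 165.382 km/s

Ratio: 1.654e+05 / 8.995e+01 = 1838.7

The lighter particle has larger velocity uncertainty because Δv ∝ 1/m.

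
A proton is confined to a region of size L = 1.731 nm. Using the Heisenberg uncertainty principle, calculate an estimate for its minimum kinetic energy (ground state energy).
1.731 μeV

Using the uncertainty principle to estimate ground state energy:

1. The position uncertainty is approximately the confinement size:
   Δx ≈ L = 1.731e-09 m

2. From ΔxΔp ≥ ℏ/2, the minimum momentum uncertainty is:
   Δp ≈ ℏ/(2L) = 3.046e-26 kg·m/s

3. The kinetic energy is approximately:
   KE ≈ (Δp)²/(2m) = (3.046e-26)²/(2 × 1.673e-27 kg)
   KE ≈ 2.774e-25 J = 1.731 μeV

This is an order-of-magnitude estimate of the ground state energy.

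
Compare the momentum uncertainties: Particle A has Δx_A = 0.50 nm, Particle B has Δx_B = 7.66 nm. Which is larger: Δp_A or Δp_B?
Particle A has the larger minimum momentum uncertainty, by a factor of 15.32.

For each particle, the minimum momentum uncertainty is Δp_min = ℏ/(2Δx):

Particle A: Δp_A = ℏ/(2×5.000e-10 m) = 1.055e-25 kg·m/s
Particle B: Δp_B = ℏ/(2×7.660e-09 m) = 6.884e-27 kg·m/s

Ratio: Δp_A/Δp_B = 15.32

Since Δp_min ∝ 1/Δx, the particle with smaller position uncertainty (A) has larger momentum uncertainty.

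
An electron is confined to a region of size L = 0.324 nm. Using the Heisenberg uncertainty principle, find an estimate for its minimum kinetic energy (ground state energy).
90.735 meV

Using the uncertainty principle to estimate ground state energy:

1. The position uncertainty is approximately the confinement size:
   Δx ≈ L = 3.240e-10 m

2. From ΔxΔp ≥ ℏ/2, the minimum momentum uncertainty is:
   Δp ≈ ℏ/(2L) = 1.627e-25 kg·m/s

3. The kinetic energy is approximately:
   KE ≈ (Δp)²/(2m) = (1.627e-25)²/(2 × 9.109e-31 kg)
   KE ≈ 1.454e-20 J = 90.735 meV

This is an order-of-magnitude estimate of the ground state energy.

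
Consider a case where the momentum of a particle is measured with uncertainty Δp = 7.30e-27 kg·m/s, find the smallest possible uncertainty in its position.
7.223 nm

Using the Heisenberg uncertainty principle:
ΔxΔp ≥ ℏ/2

The minimum uncertainty in position is:
Δx_min = ℏ/(2Δp)
Δx_min = (1.055e-34 J·s) / (2 × 7.300e-27 kg·m/s)
Δx_min = 7.223e-09 m = 7.223 nm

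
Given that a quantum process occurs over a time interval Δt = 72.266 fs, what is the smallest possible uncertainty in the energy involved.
4.554 meV

Using the energy-time uncertainty principle:
ΔEΔt ≥ ℏ/2

The minimum uncertainty in energy is:
ΔE_min = ℏ/(2Δt)
ΔE_min = (1.055e-34 J·s) / (2 × 7.227e-14 s)
ΔE_min = 7.296e-22 J = 4.554 meV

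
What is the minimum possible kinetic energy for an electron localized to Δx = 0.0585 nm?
2.783 eV

Localizing a particle requires giving it sufficient momentum uncertainty:

1. From uncertainty principle: Δp ≥ ℏ/(2Δx)
   Δp_min = (1.055e-34 J·s) / (2 × 5.850e-11 m)
   Δp_min = 9.013e-25 kg·m/s

2. This momentum uncertainty corresponds to kinetic energy:
   KE ≈ (Δp)²/(2m) = (9.013e-25)²/(2 × 9.109e-31 kg)
   KE = 4.459e-19 J = 2.783 eV

Tighter localization requires more energy.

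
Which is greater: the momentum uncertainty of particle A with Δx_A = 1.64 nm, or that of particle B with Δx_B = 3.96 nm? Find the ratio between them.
Particle A has the larger minimum momentum uncertainty, by a factor of 2.41.

For each particle, the minimum momentum uncertainty is Δp_min = ℏ/(2Δx):

Particle A: Δp_A = ℏ/(2×1.640e-09 m) = 3.215e-26 kg·m/s
Particle B: Δp_B = ℏ/(2×3.960e-09 m) = 1.332e-26 kg·m/s

Ratio: Δp_A/Δp_B = 2.41

Since Δp_min ∝ 1/Δx, the particle with smaller position uncertainty (A) has larger momentum uncertainty.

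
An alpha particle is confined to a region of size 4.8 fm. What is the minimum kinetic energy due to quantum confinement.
56.676 keV

Using the uncertainty principle:

1. Position uncertainty: Δx ≈ 4.800e-15 m
2. Minimum momentum uncertainty: Δp = ℏ/(2Δx) = 1.099e-20 kg·m/s
3. Minimum kinetic energy:
   KE = (Δp)²/(2m) = (1.099e-20)²/(2 × 6.645e-27 kg)
   KE = 9.080e-15 J = 56.676 keV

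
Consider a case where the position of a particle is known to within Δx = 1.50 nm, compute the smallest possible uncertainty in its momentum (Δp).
3.515 × 10^-26 kg·m/s

Using the Heisenberg uncertainty principle:
ΔxΔp ≥ ℏ/2

The minimum uncertainty in momentum is:
Δp_min = ℏ/(2Δx)
Δp_min = (1.055e-34 J·s) / (2 × 1.500e-09 m)
Δp_min = 3.515e-26 kg·m/s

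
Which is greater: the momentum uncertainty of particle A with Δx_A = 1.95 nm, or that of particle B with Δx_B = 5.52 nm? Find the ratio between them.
Particle A has the larger minimum momentum uncertainty, by a factor of 2.83.

For each particle, the minimum momentum uncertainty is Δp_min = ℏ/(2Δx):

Particle A: Δp_A = ℏ/(2×1.950e-09 m) = 2.704e-26 kg·m/s
Particle B: Δp_B = ℏ/(2×5.520e-09 m) = 9.552e-27 kg·m/s

Ratio: Δp_A/Δp_B = 2.83

Since Δp_min ∝ 1/Δx, the particle with smaller position uncertainty (A) has larger momentum uncertainty.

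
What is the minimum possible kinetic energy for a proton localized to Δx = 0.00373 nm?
372.852 meV

Localizing a particle requires giving it sufficient momentum uncertainty:

1. From uncertainty principle: Δp ≥ ℏ/(2Δx)
   Δp_min = (1.055e-34 J·s) / (2 × 3.730e-12 m)
   Δp_min = 1.414e-23 kg·m/s

2. This momentum uncertainty corresponds to kinetic energy:
   KE ≈ (Δp)²/(2m) = (1.414e-23)²/(2 × 1.673e-27 kg)
   KE = 5.974e-20 J = 372.852 meV

Tighter localization requires more energy.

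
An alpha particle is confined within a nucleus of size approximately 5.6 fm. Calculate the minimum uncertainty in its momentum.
9.416 × 10^-21 kg·m/s

Using the Heisenberg uncertainty principle:
ΔxΔp ≥ ℏ/2

With Δx ≈ L = 5.600e-15 m (the confinement size):
Δp_min = ℏ/(2Δx)
Δp_min = (1.055e-34 J·s) / (2 × 5.600e-15 m)
Δp_min = 9.416e-21 kg·m/s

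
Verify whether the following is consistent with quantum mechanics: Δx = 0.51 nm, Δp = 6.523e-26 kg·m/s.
No, it violates the uncertainty principle (impossible measurement).

Calculate the product ΔxΔp:
ΔxΔp = (5.100e-10 m) × (6.523e-26 kg·m/s)
ΔxΔp = 3.327e-35 J·s

Compare to the minimum allowed value ℏ/2:
ℏ/2 = 5.273e-35 J·s

Since ΔxΔp = 3.327e-35 J·s < 5.273e-35 J·s = ℏ/2,
the measurement violates the uncertainty principle.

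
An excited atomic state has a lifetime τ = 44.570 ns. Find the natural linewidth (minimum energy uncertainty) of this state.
7.384 neV

Using the energy-time uncertainty principle:
ΔEΔt ≥ ℏ/2

The lifetime τ represents the time uncertainty Δt.
The natural linewidth (minimum energy uncertainty) is:

ΔE = ℏ/(2τ)
ΔE = (1.055e-34 J·s) / (2 × 4.457e-08 s)
ΔE = 1.183e-27 J = 7.384 neV

This natural linewidth limits the precision of spectroscopic measurements.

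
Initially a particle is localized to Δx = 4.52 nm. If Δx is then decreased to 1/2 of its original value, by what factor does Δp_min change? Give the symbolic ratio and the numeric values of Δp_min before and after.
Original Δp_min = 1.167 × 10^-26 kg·m/s; new Δp'_min = 2.333 × 10^-26 kg·m/s; ratio Δp'_min/Δp_min = 2.

From the uncertainty principle ΔxΔp ≥ ℏ/2, the minimum momentum uncertainty is Δp_min = ℏ/(2Δx).

Original (Δx = 4.52 nm = 4.520e-09 m):
Δp_min = (1.055e-34 J·s)/(2 × 4.520e-09 m) = 1.167e-26 kg·m/s

When Δx → (1/2)Δx:
Δp'_min = ℏ/(2 × (1/2)Δx) = 2 × ℏ/(2Δx) = 2 × Δp_min
Δp'_min = 2 × 1.167e-26 kg·m/s = 2.333e-26 kg·m/s

Since Δp_min ∝ 1/Δx, when Δx is decreased to 1/2 of its original value, Δp_min increases to 2 times its original value.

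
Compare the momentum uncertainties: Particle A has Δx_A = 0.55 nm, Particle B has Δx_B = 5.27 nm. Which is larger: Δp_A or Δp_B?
Particle A has the larger minimum momentum uncertainty, by a factor of 9.58.

For each particle, the minimum momentum uncertainty is Δp_min = ℏ/(2Δx):

Particle A: Δp_A = ℏ/(2×5.500e-10 m) = 9.587e-26 kg·m/s
Particle B: Δp_B = ℏ/(2×5.270e-09 m) = 1.001e-26 kg·m/s

Ratio: Δp_A/Δp_B = 9.58

Since Δp_min ∝ 1/Δx, the particle with smaller position uncertainty (A) has larger momentum uncertainty.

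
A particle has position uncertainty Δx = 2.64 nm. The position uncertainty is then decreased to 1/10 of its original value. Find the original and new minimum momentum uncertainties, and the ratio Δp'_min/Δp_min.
Original Δp_min = 1.997 × 10^-26 kg·m/s; new Δp'_min = 1.997 × 10^-25 kg·m/s; ratio Δp'_min/Δp_min = 10.

From the uncertainty principle ΔxΔp ≥ ℏ/2, the minimum momentum uncertainty is Δp_min = ℏ/(2Δx).

Original (Δx = 2.64 nm = 2.640e-09 m):
Δp_min = (1.055e-34 J·s)/(2 × 2.640e-09 m) = 1.997e-26 kg·m/s

When Δx → (1/10)Δx:
Δp'_min = ℏ/(2 × (1/10)Δx) = 10 × ℏ/(2Δx) = 10 × Δp_min
Δp'_min = 10 × 1.997e-26 kg·m/s = 1.997e-25 kg·m/s

Since Δp_min ∝ 1/Δx, when Δx is decreased to 1/10 of its original value, Δp_min increases to 10 times its original value.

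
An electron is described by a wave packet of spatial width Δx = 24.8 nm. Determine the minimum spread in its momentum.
2.126 × 10^-27 kg·m/s

For a wave packet, the spatial width Δx and momentum spread Δp are related by the uncertainty principle:
ΔxΔp ≥ ℏ/2

The minimum momentum spread is:
Δp_min = ℏ/(2Δx)
Δp_min = (1.055e-34 J·s) / (2 × 2.480e-08 m)
Δp_min = 2.126e-27 kg·m/s

A wave packet cannot have both a well-defined position and well-defined momentum.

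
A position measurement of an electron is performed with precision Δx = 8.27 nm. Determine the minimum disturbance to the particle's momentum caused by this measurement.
6.376 × 10^-27 kg·m/s

The uncertainty principle implies that measuring position disturbs momentum:
ΔxΔp ≥ ℏ/2

When we measure position with precision Δx, we necessarily introduce a momentum uncertainty:
Δp ≥ ℏ/(2Δx)
Δp_min = (1.055e-34 J·s) / (2 × 8.270e-09 m)
Δp_min = 6.376e-27 kg·m/s

The more precisely we measure position, the greater the momentum disturbance.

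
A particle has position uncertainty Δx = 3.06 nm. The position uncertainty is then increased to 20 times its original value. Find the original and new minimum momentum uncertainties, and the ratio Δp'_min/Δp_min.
Original Δp_min = 1.723 × 10^-26 kg·m/s; new Δp'_min = 8.616 × 10^-28 kg·m/s; ratio Δp'_min/Δp_min = 1/20.

From the uncertainty principle ΔxΔp ≥ ℏ/2, the minimum momentum uncertainty is Δp_min = ℏ/(2Δx).

Original (Δx = 3.06 nm = 3.060e-09 m):
Δp_min = (1.055e-34 J·s)/(2 × 3.060e-09 m) = 1.723e-26 kg·m/s

When Δx → 20Δx:
Δp'_min = ℏ/(2 × 20Δx) = (1/20) × ℏ/(2Δx) = (1/20) × Δp_min
Δp'_min = 1/20 × 1.723e-26 kg·m/s = 8.616e-28 kg·m/s

Since Δp_min ∝ 1/Δx, when Δx is increased to 20 times its original value, Δp_min decreases to 1/20 of its original value.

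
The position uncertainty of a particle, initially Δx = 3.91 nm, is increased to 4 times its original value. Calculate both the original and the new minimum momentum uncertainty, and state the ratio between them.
Original Δp_min = 1.349 × 10^-26 kg·m/s; new Δp'_min = 3.371 × 10^-27 kg·m/s; ratio Δp'_min/Δp_min = 1/4.

From the uncertainty principle ΔxΔp ≥ ℏ/2, the minimum momentum uncertainty is Δp_min = ℏ/(2Δx).

Original (Δx = 3.91 nm = 3.910e-09 m):
Δp_min = (1.055e-34 J·s)/(2 × 3.910e-09 m) = 1.349e-26 kg·m/s

When Δx → 4Δx:
Δp'_min = ℏ/(2 × 4Δx) = (1/4) × ℏ/(2Δx) = (1/4) × Δp_min
Δp'_min = 1/4 × 1.349e-26 kg·m/s = 3.371e-27 kg·m/s

Since Δp_min ∝ 1/Δx, when Δx is increased to 4 times its original value, Δp_min decreases to 1/4 of its original value.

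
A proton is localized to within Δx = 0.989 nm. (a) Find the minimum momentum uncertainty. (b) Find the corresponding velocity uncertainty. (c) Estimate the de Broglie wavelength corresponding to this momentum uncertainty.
(a) Δp_min = 5.332 × 10^-26 kg·m/s
(b) Δv_min = 31.875 m/s
(c) λ_dB = 12.428 nm

Step-by-step:

(a) From the uncertainty principle:
Δp_min = ℏ/(2Δx) = (1.055e-34 J·s)/(2 × 9.890e-10 m) = 5.332e-26 kg·m/s

(b) The velocity uncertainty:
Δv = Δp/m = (5.332e-26 kg·m/s)/(1.673e-27 kg) = 3.188e+01 m/s = 31.875 m/s

(c) The de Broglie wavelength for this momentum:
λ = h/p = (6.626e-34 J·s)/(5.332e-26 kg·m/s) = 1.243e-08 m = 12.428 nm

Note: The de Broglie wavelength is comparable to the localization size, as expected from wave-particle duality.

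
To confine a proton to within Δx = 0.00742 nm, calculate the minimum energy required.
94.221 meV

Localizing a particle requires giving it sufficient momentum uncertainty:

1. From uncertainty principle: Δp ≥ ℏ/(2Δx)
   Δp_min = (1.055e-34 J·s) / (2 × 7.420e-12 m)
   Δp_min = 7.106e-24 kg·m/s

2. This momentum uncertainty corresponds to kinetic energy:
   KE ≈ (Δp)²/(2m) = (7.106e-24)²/(2 × 1.673e-27 kg)
   KE = 1.510e-20 J = 94.221 meV

Tighter localization requires more energy.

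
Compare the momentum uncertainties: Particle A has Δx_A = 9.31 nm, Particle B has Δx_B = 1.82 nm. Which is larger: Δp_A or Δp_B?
Particle B has the larger minimum momentum uncertainty, by a factor of 5.12.

For each particle, the minimum momentum uncertainty is Δp_min = ℏ/(2Δx):

Particle A: Δp_A = ℏ/(2×9.310e-09 m) = 5.664e-27 kg·m/s
Particle B: Δp_B = ℏ/(2×1.820e-09 m) = 2.897e-26 kg·m/s

Ratio: Δp_B/Δp_A = 5.12

Since Δp_min ∝ 1/Δx, the particle with smaller position uncertainty (B) has larger momentum uncertainty.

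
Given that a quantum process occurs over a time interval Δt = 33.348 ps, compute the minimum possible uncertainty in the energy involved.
9.869 μeV

Using the energy-time uncertainty principle:
ΔEΔt ≥ ℏ/2

The minimum uncertainty in energy is:
ΔE_min = ℏ/(2Δt)
ΔE_min = (1.055e-34 J·s) / (2 × 3.335e-11 s)
ΔE_min = 1.581e-24 J = 9.869 μeV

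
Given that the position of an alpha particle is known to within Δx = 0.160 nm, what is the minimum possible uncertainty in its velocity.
49.597 m/s

Using the Heisenberg uncertainty principle and Δp = mΔv:
ΔxΔp ≥ ℏ/2
Δx(mΔv) ≥ ℏ/2

The minimum uncertainty in velocity is:
Δv_min = ℏ/(2mΔx)
Δv_min = (1.055e-34 J·s) / (2 × 6.645e-27 kg × 1.600e-10 m)
Δv_min = 4.960e+01 m/s = 49.597 m/s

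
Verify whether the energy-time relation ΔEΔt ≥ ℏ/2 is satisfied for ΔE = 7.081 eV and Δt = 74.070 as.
Yes, it satisfies the uncertainty relation.

Calculate the product ΔEΔt:
ΔE = 7.081 eV = 1.135e-18 J
ΔEΔt = (1.135e-18 J) × (7.407e-17 s)
ΔEΔt = 8.403e-35 J·s

Compare to the minimum allowed value ℏ/2:
ℏ/2 = 5.273e-35 J·s

Since ΔEΔt = 8.403e-35 J·s ≥ 5.273e-35 J·s = ℏ/2,
this satisfies the uncertainty relation.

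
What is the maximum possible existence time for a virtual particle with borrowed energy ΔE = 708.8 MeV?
4.643 × 10^-25 s

Using the energy-time uncertainty principle:
ΔEΔt ≥ ℏ/2

For a virtual particle borrowing energy ΔE, the maximum lifetime is:
Δt_max = ℏ/(2ΔE)

Converting energy:
ΔE = 708.8 MeV = 1.136e-10 J

Δt_max = (1.055e-34 J·s) / (2 × 1.136e-10 J)
Δt_max = 4.643e-25 s = 4.643 × 10^-25 s

Virtual particles with higher borrowed energy exist for shorter times.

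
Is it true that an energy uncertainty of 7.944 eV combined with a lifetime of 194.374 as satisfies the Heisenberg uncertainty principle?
Yes, it satisfies the uncertainty relation.

Calculate the product ΔEΔt:
ΔE = 7.944 eV = 1.273e-18 J
ΔEΔt = (1.273e-18 J) × (1.944e-16 s)
ΔEΔt = 2.474e-34 J·s

Compare to the minimum allowed value ℏ/2:
ℏ/2 = 5.273e-35 J·s

Since ΔEΔt = 2.474e-34 J·s ≥ 5.273e-35 J·s = ℏ/2,
this satisfies the uncertainty relation.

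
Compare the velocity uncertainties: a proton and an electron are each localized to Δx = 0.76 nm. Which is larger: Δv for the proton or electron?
The electron has the larger minimum velocity uncertainty, by a ratio of 1836.2.

For both particles, Δp_min = ℏ/(2Δx) = 6.938e-26 kg·m/s (same for both).

The velocity uncertainty is Δv = Δp/m:
- proton: Δv = 6.938e-26 / 1.673e-27 = 4.148e+01 m/s = 41.480 m/s
- electron: Δv = 6.938e-26 / 9.109e-31 = 7.616e+04 m/s = 76.163 km/s

Ratio: 7.616e+04 / 4.148e+01 = 1836.2

The lighter particle has larger velocity uncertainty because Δv ∝ 1/m.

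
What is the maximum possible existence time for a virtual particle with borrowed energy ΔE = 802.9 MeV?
4.099 × 10^-25 s

Using the energy-time uncertainty principle:
ΔEΔt ≥ ℏ/2

For a virtual particle borrowing energy ΔE, the maximum lifetime is:
Δt_max = ℏ/(2ΔE)

Converting energy:
ΔE = 802.9 MeV = 1.286e-10 J

Δt_max = (1.055e-34 J·s) / (2 × 1.286e-10 J)
Δt_max = 4.099e-25 s = 4.099 × 10^-25 s

Virtual particles with higher borrowed energy exist for shorter times.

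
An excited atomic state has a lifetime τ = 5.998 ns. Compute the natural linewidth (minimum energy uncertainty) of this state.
54.869 neV

Using the energy-time uncertainty principle:
ΔEΔt ≥ ℏ/2

The lifetime τ represents the time uncertainty Δt.
The natural linewidth (minimum energy uncertainty) is:

ΔE = ℏ/(2τ)
ΔE = (1.055e-34 J·s) / (2 × 5.998e-09 s)
ΔE = 8.791e-27 J = 54.869 neV

This natural linewidth limits the precision of spectroscopic measurements.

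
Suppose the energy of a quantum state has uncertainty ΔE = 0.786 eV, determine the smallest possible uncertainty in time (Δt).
418.710 as

Using the energy-time uncertainty principle:
ΔEΔt ≥ ℏ/2

The minimum uncertainty in time is:
Δt_min = ℏ/(2ΔE)
Δt_min = (1.055e-34 J·s) / (2 × 1.259e-19 J)
Δt_min = 4.187e-16 s = 418.710 as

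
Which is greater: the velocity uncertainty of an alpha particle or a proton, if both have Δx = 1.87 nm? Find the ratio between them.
The proton has the larger minimum velocity uncertainty, by a ratio of 4.0.

For both particles, Δp_min = ℏ/(2Δx) = 2.820e-26 kg·m/s (same for both).

The velocity uncertainty is Δv = Δp/m:
- alpha particle: Δv = 2.820e-26 / 6.645e-27 = 4.244e+00 m/s = 4.244 m/s
- proton: Δv = 2.820e-26 / 1.673e-27 = 1.686e+01 m/s = 16.858 m/s

Ratio: 1.686e+01 / 4.244e+00 = 4.0

The lighter particle has larger velocity uncertainty because Δv ∝ 1/m.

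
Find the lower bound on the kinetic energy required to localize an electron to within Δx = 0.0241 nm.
16.399 eV

Localizing a particle requires giving it sufficient momentum uncertainty:

1. From uncertainty principle: Δp ≥ ℏ/(2Δx)
   Δp_min = (1.055e-34 J·s) / (2 × 2.410e-11 m)
   Δp_min = 2.188e-24 kg·m/s

2. This momentum uncertainty corresponds to kinetic energy:
   KE ≈ (Δp)²/(2m) = (2.188e-24)²/(2 × 9.109e-31 kg)
   KE = 2.627e-18 J = 16.399 eV

Tighter localization requires more energy.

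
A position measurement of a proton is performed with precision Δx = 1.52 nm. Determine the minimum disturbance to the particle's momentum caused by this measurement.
3.469 × 10^-26 kg·m/s

The uncertainty principle implies that measuring position disturbs momentum:
ΔxΔp ≥ ℏ/2

When we measure position with precision Δx, we necessarily introduce a momentum uncertainty:
Δp ≥ ℏ/(2Δx)
Δp_min = (1.055e-34 J·s) / (2 × 1.520e-09 m)
Δp_min = 3.469e-26 kg·m/s

The more precisely we measure position, the greater the momentum disturbance.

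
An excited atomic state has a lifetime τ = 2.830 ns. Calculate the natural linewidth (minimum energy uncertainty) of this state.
116.292 neV

Using the energy-time uncertainty principle:
ΔEΔt ≥ ℏ/2

The lifetime τ represents the time uncertainty Δt.
The natural linewidth (minimum energy uncertainty) is:

ΔE = ℏ/(2τ)
ΔE = (1.055e-34 J·s) / (2 × 2.830e-09 s)
ΔE = 1.863e-26 J = 116.292 neV

This natural linewidth limits the precision of spectroscopic measurements.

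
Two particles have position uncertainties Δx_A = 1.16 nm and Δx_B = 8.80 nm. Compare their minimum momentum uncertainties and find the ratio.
Particle A has the larger minimum momentum uncertainty, by a factor of 7.59.

For each particle, the minimum momentum uncertainty is Δp_min = ℏ/(2Δx):

Particle A: Δp_A = ℏ/(2×1.160e-09 m) = 4.546e-26 kg·m/s
Particle B: Δp_B = ℏ/(2×8.800e-09 m) = 5.992e-27 kg·m/s

Ratio: Δp_A/Δp_B = 7.59

Since Δp_min ∝ 1/Δx, the particle with smaller position uncertainty (A) has larger momentum uncertainty.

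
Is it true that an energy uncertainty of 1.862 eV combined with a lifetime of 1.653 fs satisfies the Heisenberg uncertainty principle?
Yes, it satisfies the uncertainty relation.

Calculate the product ΔEΔt:
ΔE = 1.862 eV = 2.983e-19 J
ΔEΔt = (2.983e-19 J) × (1.653e-15 s)
ΔEΔt = 4.931e-34 J·s

Compare to the minimum allowed value ℏ/2:
ℏ/2 = 5.273e-35 J·s

Since ΔEΔt = 4.931e-34 J·s ≥ 5.273e-35 J·s = ℏ/2,
this satisfies the uncertainty relation.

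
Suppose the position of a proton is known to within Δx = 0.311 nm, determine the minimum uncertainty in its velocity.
101.365 m/s

Using the Heisenberg uncertainty principle and Δp = mΔv:
ΔxΔp ≥ ℏ/2
Δx(mΔv) ≥ ℏ/2

The minimum uncertainty in velocity is:
Δv_min = ℏ/(2mΔx)
Δv_min = (1.055e-34 J·s) / (2 × 1.673e-27 kg × 3.110e-10 m)
Δv_min = 1.014e+02 m/s = 101.365 m/s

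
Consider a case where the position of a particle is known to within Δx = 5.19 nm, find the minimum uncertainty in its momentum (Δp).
1.016 × 10^-26 kg·m/s

Using the Heisenberg uncertainty principle:
ΔxΔp ≥ ℏ/2

The minimum uncertainty in momentum is:
Δp_min = ℏ/(2Δx)
Δp_min = (1.055e-34 J·s) / (2 × 5.190e-09 m)
Δp_min = 1.016e-26 kg·m/s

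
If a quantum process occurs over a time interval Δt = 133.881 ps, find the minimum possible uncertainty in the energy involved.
2.458 μeV

Using the energy-time uncertainty principle:
ΔEΔt ≥ ℏ/2

The minimum uncertainty in energy is:
ΔE_min = ℏ/(2Δt)
ΔE_min = (1.055e-34 J·s) / (2 × 1.339e-10 s)
ΔE_min = 3.938e-25 J = 2.458 μeV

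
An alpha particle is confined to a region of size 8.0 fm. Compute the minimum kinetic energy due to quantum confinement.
20.403 keV

Using the uncertainty principle:

1. Position uncertainty: Δx ≈ 8.000e-15 m
2. Minimum momentum uncertainty: Δp = ℏ/(2Δx) = 6.591e-21 kg·m/s
3. Minimum kinetic energy:
   KE = (Δp)²/(2m) = (6.591e-21)²/(2 × 6.645e-27 kg)
   KE = 3.269e-15 J = 20.403 keV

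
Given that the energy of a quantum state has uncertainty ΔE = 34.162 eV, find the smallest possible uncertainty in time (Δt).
9.634 as

Using the energy-time uncertainty principle:
ΔEΔt ≥ ℏ/2

The minimum uncertainty in time is:
Δt_min = ℏ/(2ΔE)
Δt_min = (1.055e-34 J·s) / (2 × 5.473e-18 J)
Δt_min = 9.634e-18 s = 9.634 as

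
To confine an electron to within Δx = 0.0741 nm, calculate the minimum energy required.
1.735 eV

Localizing a particle requires giving it sufficient momentum uncertainty:

1. From uncertainty principle: Δp ≥ ℏ/(2Δx)
   Δp_min = (1.055e-34 J·s) / (2 × 7.410e-11 m)
   Δp_min = 7.116e-25 kg·m/s

2. This momentum uncertainty corresponds to kinetic energy:
   KE ≈ (Δp)²/(2m) = (7.116e-25)²/(2 × 9.109e-31 kg)
   KE = 2.779e-19 J = 1.735 eV

Tighter localization requires more energy.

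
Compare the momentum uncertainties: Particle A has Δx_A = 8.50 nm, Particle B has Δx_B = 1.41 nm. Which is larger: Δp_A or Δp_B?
Particle B has the larger minimum momentum uncertainty, by a factor of 6.03.

For each particle, the minimum momentum uncertainty is Δp_min = ℏ/(2Δx):

Particle A: Δp_A = ℏ/(2×8.500e-09 m) = 6.203e-27 kg·m/s
Particle B: Δp_B = ℏ/(2×1.410e-09 m) = 3.740e-26 kg·m/s

Ratio: Δp_B/Δp_A = 6.03

Since Δp_min ∝ 1/Δx, the particle with smaller position uncertainty (B) has larger momentum uncertainty.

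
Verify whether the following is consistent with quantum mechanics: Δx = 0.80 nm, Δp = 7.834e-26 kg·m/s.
Yes, it satisfies the uncertainty principle.

Calculate the product ΔxΔp:
ΔxΔp = (8.000e-10 m) × (7.834e-26 kg·m/s)
ΔxΔp = 6.267e-35 J·s

Compare to the minimum allowed value ℏ/2:
ℏ/2 = 5.273e-35 J·s

Since ΔxΔp = 6.267e-35 J·s ≥ 5.273e-35 J·s = ℏ/2,
the measurement satisfies the uncertainty principle.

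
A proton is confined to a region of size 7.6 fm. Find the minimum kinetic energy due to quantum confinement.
89.810 keV

Using the uncertainty principle:

1. Position uncertainty: Δx ≈ 7.600e-15 m
2. Minimum momentum uncertainty: Δp = ℏ/(2Δx) = 6.938e-21 kg·m/s
3. Minimum kinetic energy:
   KE = (Δp)²/(2m) = (6.938e-21)²/(2 × 1.673e-27 kg)
   KE = 1.439e-14 J = 89.810 keV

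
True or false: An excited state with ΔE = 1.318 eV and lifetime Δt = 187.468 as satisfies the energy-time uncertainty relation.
No, it violates the uncertainty relation.

Calculate the product ΔEΔt:
ΔE = 1.318 eV = 2.112e-19 J
ΔEΔt = (2.112e-19 J) × (1.875e-16 s)
ΔEΔt = 3.959e-35 J·s

Compare to the minimum allowed value ℏ/2:
ℏ/2 = 5.273e-35 J·s

Since ΔEΔt = 3.959e-35 J·s < 5.273e-35 J·s = ℏ/2,
this violates the uncertainty relation.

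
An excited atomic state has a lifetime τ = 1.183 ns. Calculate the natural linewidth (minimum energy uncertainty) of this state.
278.196 neV

Using the energy-time uncertainty principle:
ΔEΔt ≥ ℏ/2

The lifetime τ represents the time uncertainty Δt.
The natural linewidth (minimum energy uncertainty) is:

ΔE = ℏ/(2τ)
ΔE = (1.055e-34 J·s) / (2 × 1.183e-09 s)
ΔE = 4.457e-26 J = 278.196 neV

This natural linewidth limits the precision of spectroscopic measurements.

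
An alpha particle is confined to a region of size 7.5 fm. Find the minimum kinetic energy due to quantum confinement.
23.214 keV

Using the uncertainty principle:

1. Position uncertainty: Δx ≈ 7.500e-15 m
2. Minimum momentum uncertainty: Δp = ℏ/(2Δx) = 7.030e-21 kg·m/s
3. Minimum kinetic energy:
   KE = (Δp)²/(2m) = (7.030e-21)²/(2 × 6.645e-27 kg)
   KE = 3.719e-15 J = 23.214 keV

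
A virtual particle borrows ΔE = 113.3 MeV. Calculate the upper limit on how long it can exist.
2.905 ys

Using the energy-time uncertainty principle:
ΔEΔt ≥ ℏ/2

For a virtual particle borrowing energy ΔE, the maximum lifetime is:
Δt_max = ℏ/(2ΔE)

Converting energy:
ΔE = 113.3 MeV = 1.815e-11 J

Δt_max = (1.055e-34 J·s) / (2 × 1.815e-11 J)
Δt_max = 2.905e-24 s = 2.905 ys

Virtual particles with higher borrowed energy exist for shorter times.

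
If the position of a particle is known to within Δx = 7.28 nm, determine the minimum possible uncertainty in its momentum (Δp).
7.243 × 10^-27 kg·m/s

Using the Heisenberg uncertainty principle:
ΔxΔp ≥ ℏ/2

The minimum uncertainty in momentum is:
Δp_min = ℏ/(2Δx)
Δp_min = (1.055e-34 J·s) / (2 × 7.280e-09 m)
Δp_min = 7.243e-27 kg·m/s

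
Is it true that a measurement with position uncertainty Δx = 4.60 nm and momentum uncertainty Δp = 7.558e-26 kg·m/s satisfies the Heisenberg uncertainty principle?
Yes, it satisfies the uncertainty principle.

Calculate the product ΔxΔp:
ΔxΔp = (4.600e-09 m) × (7.558e-26 kg·m/s)
ΔxΔp = 3.477e-34 J·s

Compare to the minimum allowed value ℏ/2:
ℏ/2 = 5.273e-35 J·s

Since ΔxΔp = 3.477e-34 J·s ≥ 5.273e-35 J·s = ℏ/2,
the measurement satisfies the uncertainty principle.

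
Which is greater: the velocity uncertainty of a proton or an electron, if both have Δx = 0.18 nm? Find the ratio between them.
The electron has the larger minimum velocity uncertainty, by a ratio of 1836.2.

For both particles, Δp_min = ℏ/(2Δx) = 2.929e-25 kg·m/s (same for both).

The velocity uncertainty is Δv = Δp/m:
- proton: Δv = 2.929e-25 / 1.673e-27 = 1.751e+02 m/s = 175.136 m/s
- electron: Δv = 2.929e-25 / 9.109e-31 = 3.216e+05 m/s = 321.577 km/s

Ratio: 3.216e+05 / 1.751e+02 = 1836.2

The lighter particle has larger velocity uncertainty because Δv ∝ 1/m.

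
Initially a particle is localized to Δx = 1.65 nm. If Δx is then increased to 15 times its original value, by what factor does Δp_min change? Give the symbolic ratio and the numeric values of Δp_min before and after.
Original Δp_min = 3.196 × 10^-26 kg·m/s; new Δp'_min = 2.130 × 10^-27 kg·m/s; ratio Δp'_min/Δp_min = 1/15.

From the uncertainty principle ΔxΔp ≥ ℏ/2, the minimum momentum uncertainty is Δp_min = ℏ/(2Δx).

Original (Δx = 1.65 nm = 1.650e-09 m):
Δp_min = (1.055e-34 J·s)/(2 × 1.650e-09 m) = 3.196e-26 kg·m/s

When Δx → 15Δx:
Δp'_min = ℏ/(2 × 15Δx) = (1/15) × ℏ/(2Δx) = (1/15) × Δp_min
Δp'_min = 1/15 × 3.196e-26 kg·m/s = 2.130e-27 kg·m/s

Since Δp_min ∝ 1/Δx, when Δx is increased to 15 times its original value, Δp_min decreases to 1/15 of its original value.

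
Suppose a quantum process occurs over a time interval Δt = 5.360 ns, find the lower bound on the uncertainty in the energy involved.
61.400 neV

Using the energy-time uncertainty principle:
ΔEΔt ≥ ℏ/2

The minimum uncertainty in energy is:
ΔE_min = ℏ/(2Δt)
ΔE_min = (1.055e-34 J·s) / (2 × 5.360e-09 s)
ΔE_min = 9.837e-27 J = 61.400 neV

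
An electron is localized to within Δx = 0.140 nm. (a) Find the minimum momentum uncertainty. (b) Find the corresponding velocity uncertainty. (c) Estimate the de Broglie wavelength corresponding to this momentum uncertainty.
(a) Δp_min = 3.766 × 10^-25 kg·m/s
(b) Δv_min = 413.456 km/s
(c) λ_dB = 1.759 nm

Step-by-step:

(a) From the uncertainty principle:
Δp_min = ℏ/(2Δx) = (1.055e-34 J·s)/(2 × 1.400e-10 m) = 3.766e-25 kg·m/s

(b) The velocity uncertainty:
Δv = Δp/m = (3.766e-25 kg·m/s)/(9.109e-31 kg) = 4.135e+05 m/s = 413.456 km/s

(c) The de Broglie wavelength for this momentum:
λ = h/p = (6.626e-34 J·s)/(3.766e-25 kg·m/s) = 1.759e-09 m = 1.759 nm

Note: The de Broglie wavelength is comparable to the localization size, as expected from wave-particle duality.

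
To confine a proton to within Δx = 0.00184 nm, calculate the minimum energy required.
1.532 eV

Localizing a particle requires giving it sufficient momentum uncertainty:

1. From uncertainty principle: Δp ≥ ℏ/(2Δx)
   Δp_min = (1.055e-34 J·s) / (2 × 1.840e-12 m)
   Δp_min = 2.866e-23 kg·m/s

2. This momentum uncertainty corresponds to kinetic energy:
   KE ≈ (Δp)²/(2m) = (2.866e-23)²/(2 × 1.673e-27 kg)
   KE = 2.455e-19 J = 1.532 eV

Tighter localization requires more energy.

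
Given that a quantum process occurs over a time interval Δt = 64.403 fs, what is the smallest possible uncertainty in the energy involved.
5.110 meV

Using the energy-time uncertainty principle:
ΔEΔt ≥ ℏ/2

The minimum uncertainty in energy is:
ΔE_min = ℏ/(2Δt)
ΔE_min = (1.055e-34 J·s) / (2 × 6.440e-14 s)
ΔE_min = 8.187e-22 J = 5.110 meV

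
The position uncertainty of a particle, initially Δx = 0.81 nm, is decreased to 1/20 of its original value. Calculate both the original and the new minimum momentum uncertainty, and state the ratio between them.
Original Δp_min = 6.510 × 10^-26 kg·m/s; new Δp'_min = 1.302 × 10^-24 kg·m/s; ratio Δp'_min/Δp_min = 20.

From the uncertainty principle ΔxΔp ≥ ℏ/2, the minimum momentum uncertainty is Δp_min = ℏ/(2Δx).

Original (Δx = 0.81 nm = 8.100e-10 m):
Δp_min = (1.055e-34 J·s)/(2 × 8.100e-10 m) = 6.510e-26 kg·m/s

When Δx → (1/20)Δx:
Δp'_min = ℏ/(2 × (1/20)Δx) = 20 × ℏ/(2Δx) = 20 × Δp_min
Δp'_min = 20 × 6.510e-26 kg·m/s = 1.302e-24 kg·m/s

Since Δp_min ∝ 1/Δx, when Δx is decreased to 1/20 of its original value, Δp_min increases to 20 times its original value.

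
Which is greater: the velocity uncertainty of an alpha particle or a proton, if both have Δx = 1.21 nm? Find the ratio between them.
The proton has the larger minimum velocity uncertainty, by a ratio of 4.0.

For both particles, Δp_min = ℏ/(2Δx) = 4.358e-26 kg·m/s (same for both).

The velocity uncertainty is Δv = Δp/m:
- alpha particle: Δv = 4.358e-26 / 6.645e-27 = 6.558e+00 m/s = 6.558 m/s
- proton: Δv = 4.358e-26 / 1.673e-27 = 2.605e+01 m/s = 26.053 m/s

Ratio: 2.605e+01 / 6.558e+00 = 4.0

The lighter particle has larger velocity uncertainty because Δv ∝ 1/m.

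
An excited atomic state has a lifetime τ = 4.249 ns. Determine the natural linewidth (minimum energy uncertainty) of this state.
77.455 neV

Using the energy-time uncertainty principle:
ΔEΔt ≥ ℏ/2

The lifetime τ represents the time uncertainty Δt.
The natural linewidth (minimum energy uncertainty) is:

ΔE = ℏ/(2τ)
ΔE = (1.055e-34 J·s) / (2 × 4.249e-09 s)
ΔE = 1.241e-26 J = 77.455 neV

This natural linewidth limits the precision of spectroscopic measurements.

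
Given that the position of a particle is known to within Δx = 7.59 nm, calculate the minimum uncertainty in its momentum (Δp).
6.947 × 10^-27 kg·m/s

Using the Heisenberg uncertainty principle:
ΔxΔp ≥ ℏ/2

The minimum uncertainty in momentum is:
Δp_min = ℏ/(2Δx)
Δp_min = (1.055e-34 J·s) / (2 × 7.590e-09 m)
Δp_min = 6.947e-27 kg·m/s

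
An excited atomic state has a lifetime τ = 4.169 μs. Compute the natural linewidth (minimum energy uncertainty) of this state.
78.941 peV

Using the energy-time uncertainty principle:
ΔEΔt ≥ ℏ/2

The lifetime τ represents the time uncertainty Δt.
The natural linewidth (minimum energy uncertainty) is:

ΔE = ℏ/(2τ)
ΔE = (1.055e-34 J·s) / (2 × 4.169e-06 s)
ΔE = 1.265e-29 J = 78.941 peV

This natural linewidth limits the precision of spectroscopic measurements.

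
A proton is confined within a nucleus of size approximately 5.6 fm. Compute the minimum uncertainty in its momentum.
9.416 × 10^-21 kg·m/s

Using the Heisenberg uncertainty principle:
ΔxΔp ≥ ℏ/2

With Δx ≈ L = 5.600e-15 m (the confinement size):
Δp_min = ℏ/(2Δx)
Δp_min = (1.055e-34 J·s) / (2 × 5.600e-15 m)
Δp_min = 9.416e-21 kg·m/s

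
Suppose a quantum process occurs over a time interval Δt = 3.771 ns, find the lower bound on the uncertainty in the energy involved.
87.273 neV

Using the energy-time uncertainty principle:
ΔEΔt ≥ ℏ/2

The minimum uncertainty in energy is:
ΔE_min = ℏ/(2Δt)
ΔE_min = (1.055e-34 J·s) / (2 × 3.771e-09 s)
ΔE_min = 1.398e-26 J = 87.273 neV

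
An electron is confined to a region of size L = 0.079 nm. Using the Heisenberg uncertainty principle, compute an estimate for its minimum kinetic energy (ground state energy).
1.526 eV

Using the uncertainty principle to estimate ground state energy:

1. The position uncertainty is approximately the confinement size:
   Δx ≈ L = 7.900e-11 m

2. From ΔxΔp ≥ ℏ/2, the minimum momentum uncertainty is:
   Δp ≈ ℏ/(2L) = 6.675e-25 kg·m/s

3. The kinetic energy is approximately:
   KE ≈ (Δp)²/(2m) = (6.675e-25)²/(2 × 9.109e-31 kg)
   KE ≈ 2.445e-19 J = 1.526 eV

This is an order-of-magnitude estimate of the ground state energy.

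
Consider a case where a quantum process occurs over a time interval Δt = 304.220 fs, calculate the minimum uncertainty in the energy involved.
1.082 meV

Using the energy-time uncertainty principle:
ΔEΔt ≥ ℏ/2

The minimum uncertainty in energy is:
ΔE_min = ℏ/(2Δt)
ΔE_min = (1.055e-34 J·s) / (2 × 3.042e-13 s)
ΔE_min = 1.733e-22 J = 1.082 meV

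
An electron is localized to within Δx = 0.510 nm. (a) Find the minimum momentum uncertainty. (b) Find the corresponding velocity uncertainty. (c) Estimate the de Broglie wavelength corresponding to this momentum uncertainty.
(a) Δp_min = 1.034 × 10^-25 kg·m/s
(b) Δv_min = 113.498 km/s
(c) λ_dB = 6.409 nm

Step-by-step:

(a) From the uncertainty principle:
Δp_min = ℏ/(2Δx) = (1.055e-34 J·s)/(2 × 5.100e-10 m) = 1.034e-25 kg·m/s

(b) The velocity uncertainty:
Δv = Δp/m = (1.034e-25 kg·m/s)/(9.109e-31 kg) = 1.135e+05 m/s = 113.498 km/s

(c) The de Broglie wavelength for this momentum:
λ = h/p = (6.626e-34 J·s)/(1.034e-25 kg·m/s) = 6.409e-09 m = 6.409 nm

Note: The de Broglie wavelength is comparable to the localization size, as expected from wave-particle duality.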